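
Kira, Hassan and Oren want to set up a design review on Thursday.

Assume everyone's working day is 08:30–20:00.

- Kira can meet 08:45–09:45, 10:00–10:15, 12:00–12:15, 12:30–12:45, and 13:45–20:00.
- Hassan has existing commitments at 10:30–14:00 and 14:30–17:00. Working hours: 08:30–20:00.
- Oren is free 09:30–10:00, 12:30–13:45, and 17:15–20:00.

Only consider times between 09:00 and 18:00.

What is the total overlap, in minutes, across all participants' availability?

Hassan free within 08:30–20:00: 08:30–10:30, 14:00–14:30, 17:00–20:00.
Kira ∩ Hassan: 08:45–09:45, 10:00–10:15, 14:00–14:30, 17:00–20:00.
Kira ∩ Hassan ∩ Oren: 09:30–09:45, 17:15–20:00.
Restricted to 09:00–18:00: 09:30–09:45, 17:15–18:00.
Total common minutes: 15 + 45 = 60.

60 minutes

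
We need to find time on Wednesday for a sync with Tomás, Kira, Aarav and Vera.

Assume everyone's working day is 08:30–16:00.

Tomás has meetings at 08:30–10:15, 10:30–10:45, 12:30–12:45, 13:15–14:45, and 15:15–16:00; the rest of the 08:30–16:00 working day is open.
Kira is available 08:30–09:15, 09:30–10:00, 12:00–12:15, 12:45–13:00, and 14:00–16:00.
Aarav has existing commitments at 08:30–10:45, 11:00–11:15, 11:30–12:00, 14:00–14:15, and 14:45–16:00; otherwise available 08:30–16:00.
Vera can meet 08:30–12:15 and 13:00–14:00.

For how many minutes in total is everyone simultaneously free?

Tomás free within 08:30–16:00: 10:15–10:30, 10:45–12:30, 12:45–13:15, 14:45–15:15.
Aarav free within 08:30–16:00: 10:45–11:00, 11:15–11:30, 12:00–14:00, 14:15–14:45.
Tomás ∩ Kira: 12:00–12:15, 12:45–13:00, 14:45–15:15.
Tomás ∩ Kira ∩ Aarav: 12:00–12:15, 12:45–13:00.
Tomás ∩ Kira ∩ Aarav ∩ Vera: 12:00–12:15.
Total common minutes: 15.

15 minutes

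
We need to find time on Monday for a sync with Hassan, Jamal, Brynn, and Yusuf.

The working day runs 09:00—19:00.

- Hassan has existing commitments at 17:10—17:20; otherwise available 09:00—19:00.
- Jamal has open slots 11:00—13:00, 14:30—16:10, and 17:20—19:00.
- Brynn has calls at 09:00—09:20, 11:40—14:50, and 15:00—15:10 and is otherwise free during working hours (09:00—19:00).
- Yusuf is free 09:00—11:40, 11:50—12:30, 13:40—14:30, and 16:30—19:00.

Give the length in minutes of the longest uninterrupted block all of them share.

100 minutes

Hassan free within 09:00–19:00: 09:00–17:10, 17:20–19:00.
Brynn free within 09:00–19:00: 09:20–11:40, 14:50–15:00, 15:10–19:00.
Hassan ∩ Jamal: 11:00–13:00, 14:30–16:10, 17:20–19:00.
Hassan ∩ Jamal ∩ Brynn: 11:00–11:40, 14:50–15:00, 15:10–16:10, 17:20–19:00.
Hassan ∩ Jamal ∩ Brynn ∩ Yusuf: 11:00–11:40, 17:20–19:00.
Common window lengths: 40, 100 min; longest is 100.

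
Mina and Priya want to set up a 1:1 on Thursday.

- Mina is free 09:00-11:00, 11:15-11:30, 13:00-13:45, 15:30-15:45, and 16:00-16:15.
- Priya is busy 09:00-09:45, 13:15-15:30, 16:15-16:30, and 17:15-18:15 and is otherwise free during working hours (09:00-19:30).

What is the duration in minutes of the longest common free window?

Priya free within 09:00–19:30: 09:45–13:15, 15:30–16:15, 16:30–17:15, 18:15–19:30.
Mina ∩ Priya: 09:45–11:00, 11:15–11:30, 13:00–13:15, 15:30–15:45, 16:00–16:15.
Common window lengths: 75, 15, 15, 15, 15 min; longest is 75.

75 minutes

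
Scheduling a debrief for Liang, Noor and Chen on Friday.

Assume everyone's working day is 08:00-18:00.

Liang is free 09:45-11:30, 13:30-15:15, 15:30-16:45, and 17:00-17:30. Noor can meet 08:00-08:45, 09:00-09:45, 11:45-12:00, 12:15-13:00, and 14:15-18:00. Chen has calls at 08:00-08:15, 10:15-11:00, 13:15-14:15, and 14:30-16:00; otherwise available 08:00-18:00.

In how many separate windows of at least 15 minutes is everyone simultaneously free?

Chen free within 08:00–18:00: 08:15–10:15, 11:00–13:15, 14:15–14:30, 16:00–18:00.
Liang ∩ Noor: 14:15–15:15, 15:30–16:45, 17:00–17:30.
Liang ∩ Noor ∩ Chen: 14:15–14:30, 16:00–16:45, 17:00–17:30.
Windows ≥ 15 min: 14:15–14:30, 16:00–16:45, 17:00–17:30.
That's 3 windows.

3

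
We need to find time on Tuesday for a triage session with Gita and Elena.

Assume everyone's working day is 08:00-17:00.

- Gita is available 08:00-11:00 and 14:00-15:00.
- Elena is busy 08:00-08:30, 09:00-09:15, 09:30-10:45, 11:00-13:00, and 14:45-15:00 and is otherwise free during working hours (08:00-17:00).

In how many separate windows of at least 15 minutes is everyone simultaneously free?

Elena free within 08:00–17:00: 08:30–09:00, 09:15–09:30, 10:45–11:00, 13:00–14:45, 15:00–17:00.
Gita ∩ Elena: 08:30–09:00, 09:15–09:30, 10:45–11:00, 14:00–14:45.
Windows ≥ 15 min: 08:30–09:00, 09:15–09:30, 10:45–11:00, 14:00–14:45.
That's 4 windows.

4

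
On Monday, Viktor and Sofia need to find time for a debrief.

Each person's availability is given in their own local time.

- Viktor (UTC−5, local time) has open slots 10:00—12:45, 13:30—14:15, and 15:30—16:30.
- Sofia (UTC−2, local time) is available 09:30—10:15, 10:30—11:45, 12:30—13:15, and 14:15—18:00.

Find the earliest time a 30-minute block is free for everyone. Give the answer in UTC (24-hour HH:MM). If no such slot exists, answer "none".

Viktor → UTC: 15:00–17:45, 18:30–19:15, 20:30–21:30.
Sofia → UTC: 11:30–12:15, 12:30–13:45, 14:30–15:15, 16:15–20:00.
Viktor ∩ Sofia: 15:00–15:15, 16:15–17:45, 18:30–19:15.
Windows ≥ 30 min: 16:15–17:45, 18:30–19:15.
Earliest such window starts at 16:15.

16:15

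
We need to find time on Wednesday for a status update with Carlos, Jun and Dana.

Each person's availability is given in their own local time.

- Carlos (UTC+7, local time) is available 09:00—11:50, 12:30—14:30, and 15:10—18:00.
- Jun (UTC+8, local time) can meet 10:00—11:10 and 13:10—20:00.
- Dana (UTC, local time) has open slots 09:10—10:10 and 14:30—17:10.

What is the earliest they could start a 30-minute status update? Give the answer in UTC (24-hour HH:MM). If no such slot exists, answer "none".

09:10

Carlos → UTC: 02:00–04:50, 05:30–07:30, 08:10–11:00.
Jun → UTC: 02:00–03:10, 05:10–12:00.
Dana → UTC: 09:10–10:10, 14:30–17:10.
Carlos ∩ Jun: 02:00–03:10, 05:30–07:30, 08:10–11:00.
Carlos ∩ Jun ∩ Dana: 09:10–10:10.
Windows ≥ 30 min: 09:10–10:10.
Earliest such window starts at 09:10.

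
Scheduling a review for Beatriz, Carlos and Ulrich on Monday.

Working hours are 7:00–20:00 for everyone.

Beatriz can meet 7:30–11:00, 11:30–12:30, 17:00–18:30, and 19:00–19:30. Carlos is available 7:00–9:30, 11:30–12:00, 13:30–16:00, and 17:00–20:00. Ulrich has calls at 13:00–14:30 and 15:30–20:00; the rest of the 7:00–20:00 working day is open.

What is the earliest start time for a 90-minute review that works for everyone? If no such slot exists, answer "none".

Ulrich free within 07:00–20:00: 07:00–13:00, 14:30–15:30.
Beatriz ∩ Carlos: 07:30–09:30, 11:30–12:00, 17:00–18:30, 19:00–19:30.
Beatriz ∩ Carlos ∩ Ulrich: 07:30–09:30, 11:30–12:00.
Windows ≥ 90 min: 07:30–09:30.
Earliest such window starts at 07:30.

07:30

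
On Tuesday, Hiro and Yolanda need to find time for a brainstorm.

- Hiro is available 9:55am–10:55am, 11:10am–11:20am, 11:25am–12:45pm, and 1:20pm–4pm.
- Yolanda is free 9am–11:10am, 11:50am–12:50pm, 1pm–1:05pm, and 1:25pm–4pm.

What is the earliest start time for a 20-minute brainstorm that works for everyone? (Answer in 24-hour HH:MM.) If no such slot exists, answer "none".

Hiro ∩ Yolanda: 09:55–10:55, 11:50–12:45, 13:25–16:00.
Windows ≥ 20 min: 09:55–10:55, 11:50–12:45, 13:25–16:00.
Earliest such window starts at 09:55.

09:55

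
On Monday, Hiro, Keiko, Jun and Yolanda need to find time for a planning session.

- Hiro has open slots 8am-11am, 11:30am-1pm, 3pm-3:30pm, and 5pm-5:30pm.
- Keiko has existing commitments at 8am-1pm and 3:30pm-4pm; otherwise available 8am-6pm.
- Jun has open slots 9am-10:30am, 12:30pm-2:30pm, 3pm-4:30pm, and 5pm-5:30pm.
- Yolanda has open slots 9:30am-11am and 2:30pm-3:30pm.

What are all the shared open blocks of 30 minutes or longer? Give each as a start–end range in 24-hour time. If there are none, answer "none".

15:00–15:30

Keiko free within 08:00–18:00: 13:00–15:30, 16:00–18:00.
Hiro ∩ Keiko: 15:00–15:30, 17:00–17:30.
Hiro ∩ Keiko ∩ Jun: 15:00–15:30, 17:00–17:30.
Hiro ∩ Keiko ∩ Jun ∩ Yolanda: 15:00–15:30.
Windows ≥ 30 min: 15:00–15:30.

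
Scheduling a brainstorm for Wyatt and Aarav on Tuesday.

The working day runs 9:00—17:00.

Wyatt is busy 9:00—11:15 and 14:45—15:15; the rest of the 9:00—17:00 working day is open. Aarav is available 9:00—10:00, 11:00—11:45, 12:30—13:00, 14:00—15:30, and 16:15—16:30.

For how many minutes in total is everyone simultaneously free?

135 minutes

Wyatt free within 09:00–17:00: 11:15–14:45, 15:15–17:00.
Wyatt ∩ Aarav: 11:15–11:45, 12:30–13:00, 14:00–14:45, 15:15–15:30, 16:15–16:30.
Total common minutes: 30 + 30 + 45 + 15 + 15 = 135.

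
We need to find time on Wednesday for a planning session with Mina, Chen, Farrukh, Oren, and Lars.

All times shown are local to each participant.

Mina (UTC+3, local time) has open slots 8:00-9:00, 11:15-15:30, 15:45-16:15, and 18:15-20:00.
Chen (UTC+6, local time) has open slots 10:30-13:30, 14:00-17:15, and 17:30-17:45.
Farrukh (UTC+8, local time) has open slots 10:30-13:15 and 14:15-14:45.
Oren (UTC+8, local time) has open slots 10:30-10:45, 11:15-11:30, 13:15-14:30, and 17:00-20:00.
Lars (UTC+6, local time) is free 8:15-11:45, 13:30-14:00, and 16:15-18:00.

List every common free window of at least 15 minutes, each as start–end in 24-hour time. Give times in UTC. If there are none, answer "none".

Mina → UTC: 05:00–06:00, 08:15–12:30, 12:45–13:15, 15:15–17:00.
Chen → UTC: 04:30–07:30, 08:00–11:15, 11:30–11:45.
Farrukh → UTC: 02:30–05:15, 06:15–06:45.
Oren → UTC: 02:30–02:45, 03:15–03:30, 05:15–06:30, 09:00–12:00.
Lars → UTC: 02:15–05:45, 07:30–08:00, 10:15–12:00.
Mina ∩ Chen: 05:00–06:00, 08:15–11:15, 11:30–11:45.
Mina ∩ Chen ∩ Farrukh: 05:00–05:15.
Mina ∩ Chen ∩ Farrukh ∩ Oren: (none).
Mina ∩ Chen ∩ Farrukh ∩ Oren ∩ Lars: (none).
Windows ≥ 15 min: (none).

none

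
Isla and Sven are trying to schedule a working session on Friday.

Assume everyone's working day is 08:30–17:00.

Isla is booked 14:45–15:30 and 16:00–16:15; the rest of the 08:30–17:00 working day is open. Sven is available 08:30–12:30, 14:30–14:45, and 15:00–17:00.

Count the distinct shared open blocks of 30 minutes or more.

3

Isla free within 08:30–17:00: 08:30–14:45, 15:30–16:00, 16:15–17:00.
Isla ∩ Sven: 08:30–12:30, 14:30–14:45, 15:30–16:00, 16:15–17:00.
Windows ≥ 30 min: 08:30–12:30, 15:30–16:00, 16:15–17:00.
That's 3 windows.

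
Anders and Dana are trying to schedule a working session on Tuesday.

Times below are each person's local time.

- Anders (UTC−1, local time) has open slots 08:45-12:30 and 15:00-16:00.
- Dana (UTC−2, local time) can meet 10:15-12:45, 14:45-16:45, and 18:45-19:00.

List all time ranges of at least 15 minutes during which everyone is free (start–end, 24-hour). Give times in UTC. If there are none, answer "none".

Anders → UTC: 09:45–13:30, 16:00–17:00.
Dana → UTC: 12:15–14:45, 16:45–18:45, 20:45–21:00.
Anders ∩ Dana: 12:15–13:30, 16:45–17:00.
Windows ≥ 15 min: 12:15–13:30, 16:45–17:00.

12:15–13:30, 16:45–17:00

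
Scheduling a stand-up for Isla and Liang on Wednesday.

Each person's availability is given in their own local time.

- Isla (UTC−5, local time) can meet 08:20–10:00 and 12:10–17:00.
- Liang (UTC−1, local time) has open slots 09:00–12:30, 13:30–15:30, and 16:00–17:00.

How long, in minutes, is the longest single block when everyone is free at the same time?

Isla → UTC: 13:20–15:00, 17:10–22:00.
Liang → UTC: 10:00–13:30, 14:30–16:30, 17:00–18:00.
Isla ∩ Liang: 13:20–13:30, 14:30–15:00, 17:10–18:00.
Common window lengths: 10, 30, 50 min; longest is 50.

50 minutes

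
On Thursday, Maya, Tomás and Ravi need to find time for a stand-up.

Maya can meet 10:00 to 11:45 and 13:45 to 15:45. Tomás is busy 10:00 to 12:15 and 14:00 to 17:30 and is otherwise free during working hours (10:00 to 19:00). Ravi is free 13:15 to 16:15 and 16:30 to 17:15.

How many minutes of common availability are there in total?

15 minutes

Tomás free within 10:00–19:00: 12:15–14:00, 17:30–19:00.
Maya ∩ Tomás: 13:45–14:00.
Maya ∩ Tomás ∩ Ravi: 13:45–14:00.
Total common minutes: 15.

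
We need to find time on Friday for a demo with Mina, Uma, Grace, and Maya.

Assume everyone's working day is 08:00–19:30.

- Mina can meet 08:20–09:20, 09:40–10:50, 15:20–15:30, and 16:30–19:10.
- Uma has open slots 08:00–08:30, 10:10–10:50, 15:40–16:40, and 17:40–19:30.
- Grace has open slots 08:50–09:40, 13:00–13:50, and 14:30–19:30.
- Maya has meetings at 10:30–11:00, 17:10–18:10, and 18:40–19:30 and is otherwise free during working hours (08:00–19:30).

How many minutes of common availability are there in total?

Maya free within 08:00–19:30: 08:00–10:30, 11:00–17:10, 18:10–18:40.
Mina ∩ Uma: 08:20–08:30, 10:10–10:50, 16:30–16:40, 17:40–19:10.
Mina ∩ Uma ∩ Grace: 16:30–16:40, 17:40–19:10.
Mina ∩ Uma ∩ Grace ∩ Maya: 16:30–16:40, 18:10–18:40.
Total common minutes: 10 + 30 = 40.

40 minutes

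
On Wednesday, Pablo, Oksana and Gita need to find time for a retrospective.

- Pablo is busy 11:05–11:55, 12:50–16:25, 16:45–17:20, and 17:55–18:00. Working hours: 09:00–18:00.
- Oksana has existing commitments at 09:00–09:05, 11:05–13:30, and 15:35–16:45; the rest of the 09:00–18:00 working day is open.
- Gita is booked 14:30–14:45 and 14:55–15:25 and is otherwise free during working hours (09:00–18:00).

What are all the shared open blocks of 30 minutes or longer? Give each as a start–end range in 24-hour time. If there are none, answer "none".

Pablo free within 09:00–18:00: 09:00–11:05, 11:55–12:50, 16:25–16:45, 17:20–17:55.
Oksana free within 09:00–18:00: 09:05–11:05, 13:30–15:35, 16:45–18:00.
Gita free within 09:00–18:00: 09:00–14:30, 14:45–14:55, 15:25–18:00.
Pablo ∩ Oksana: 09:05–11:05, 17:20–17:55.
Pablo ∩ Oksana ∩ Gita: 09:05–11:05, 17:20–17:55.
Windows ≥ 30 min: 09:05–11:05, 17:20–17:55.

09:05–11:05, 17:20–17:55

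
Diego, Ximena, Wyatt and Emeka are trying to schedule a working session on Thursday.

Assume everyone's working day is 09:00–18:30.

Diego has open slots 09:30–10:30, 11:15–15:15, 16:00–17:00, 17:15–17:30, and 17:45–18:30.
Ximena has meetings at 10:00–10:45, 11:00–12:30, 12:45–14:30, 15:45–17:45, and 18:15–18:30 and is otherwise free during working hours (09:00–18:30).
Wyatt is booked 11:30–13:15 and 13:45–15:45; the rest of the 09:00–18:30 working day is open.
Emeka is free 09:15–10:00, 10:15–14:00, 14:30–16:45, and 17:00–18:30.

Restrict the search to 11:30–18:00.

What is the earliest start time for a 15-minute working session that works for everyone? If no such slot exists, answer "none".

17:45

Ximena free within 09:00–18:30: 09:00–10:00, 10:45–11:00, 12:30–12:45, 14:30–15:45, 17:45–18:15.
Wyatt free within 09:00–18:30: 09:00–11:30, 13:15–13:45, 15:45–18:30.
Diego ∩ Ximena: 09:30–10:00, 12:30–12:45, 14:30–15:15, 17:45–18:15.
Diego ∩ Ximena ∩ Wyatt: 09:30–10:00, 17:45–18:15.
Diego ∩ Ximena ∩ Wyatt ∩ Emeka: 09:30–10:00, 17:45–18:15.
Restricted to 11:30–18:00: 17:45–18:00.
Windows ≥ 15 min: 17:45–18:00.
Earliest such window starts at 17:45.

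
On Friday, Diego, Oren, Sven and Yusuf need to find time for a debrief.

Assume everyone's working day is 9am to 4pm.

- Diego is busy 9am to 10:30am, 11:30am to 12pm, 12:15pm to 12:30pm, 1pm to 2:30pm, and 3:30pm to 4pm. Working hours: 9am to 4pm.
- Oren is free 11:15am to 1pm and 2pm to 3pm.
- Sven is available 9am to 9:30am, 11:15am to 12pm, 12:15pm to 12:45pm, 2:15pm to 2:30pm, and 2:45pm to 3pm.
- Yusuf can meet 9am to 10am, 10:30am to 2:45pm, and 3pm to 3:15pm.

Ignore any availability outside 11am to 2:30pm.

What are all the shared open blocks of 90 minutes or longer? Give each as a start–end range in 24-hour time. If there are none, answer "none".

none

Diego free within 09:00–16:00: 10:30–11:30, 12:00–12:15, 12:30–13:00, 14:30–15:30.
Diego ∩ Oren: 11:15–11:30, 12:00–12:15, 12:30–13:00, 14:30–15:00.
Diego ∩ Oren ∩ Sven: 11:15–11:30, 12:30–12:45, 14:45–15:00.
Diego ∩ Oren ∩ Sven ∩ Yusuf: 11:15–11:30, 12:30–12:45.
Restricted to 11:00–14:30: 11:15–11:30, 12:30–12:45.
Windows ≥ 90 min: (none).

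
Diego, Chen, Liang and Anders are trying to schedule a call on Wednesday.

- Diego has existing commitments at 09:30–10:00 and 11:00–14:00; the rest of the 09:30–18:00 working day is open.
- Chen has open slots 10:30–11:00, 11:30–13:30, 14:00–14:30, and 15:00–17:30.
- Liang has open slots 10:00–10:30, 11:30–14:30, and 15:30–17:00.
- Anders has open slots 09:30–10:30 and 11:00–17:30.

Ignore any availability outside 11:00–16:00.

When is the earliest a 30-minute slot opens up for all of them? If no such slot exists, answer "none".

Diego free within 09:30–18:00: 10:00–11:00, 14:00–18:00.
Diego ∩ Chen: 10:30–11:00, 14:00–14:30, 15:00–17:30.
Diego ∩ Chen ∩ Liang: 14:00–14:30, 15:30–17:00.
Diego ∩ Chen ∩ Liang ∩ Anders: 14:00–14:30, 15:30–17:00.
Restricted to 11:00–16:00: 14:00–14:30, 15:30–16:00.
Windows ≥ 30 min: 14:00–14:30, 15:30–16:00.
Earliest such window starts at 14:00.

14:00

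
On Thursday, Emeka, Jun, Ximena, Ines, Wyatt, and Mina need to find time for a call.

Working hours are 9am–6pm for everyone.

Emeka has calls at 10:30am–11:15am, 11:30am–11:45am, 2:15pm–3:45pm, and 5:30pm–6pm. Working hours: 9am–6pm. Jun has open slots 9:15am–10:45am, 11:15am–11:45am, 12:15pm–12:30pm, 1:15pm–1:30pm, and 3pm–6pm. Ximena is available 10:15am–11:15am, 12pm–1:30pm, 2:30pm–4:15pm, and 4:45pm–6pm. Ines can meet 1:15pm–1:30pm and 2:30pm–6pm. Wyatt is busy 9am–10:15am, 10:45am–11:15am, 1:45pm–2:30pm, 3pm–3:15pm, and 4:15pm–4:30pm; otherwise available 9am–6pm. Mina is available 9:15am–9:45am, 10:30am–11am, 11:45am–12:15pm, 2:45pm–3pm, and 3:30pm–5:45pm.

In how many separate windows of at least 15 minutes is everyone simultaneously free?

2

Emeka free within 09:00–18:00: 09:00–10:30, 11:15–11:30, 11:45–14:15, 15:45–17:30.
Wyatt free within 09:00–18:00: 10:15–10:45, 11:15–13:45, 14:30–15:00, 15:15–16:15, 16:30–18:00.
Emeka ∩ Jun: 09:15–10:30, 11:15–11:30, 12:15–12:30, 13:15–13:30, 15:45–17:30.
Emeka ∩ Jun ∩ Ximena: 10:15–10:30, 12:15–12:30, 13:15–13:30, 15:45–16:15, 16:45–17:30.
Emeka ∩ Jun ∩ Ximena ∩ Ines: 13:15–13:30, 15:45–16:15, 16:45–17:30.
Emeka ∩ Jun ∩ Ximena ∩ Ines ∩ Wyatt: 13:15–13:30, 15:45–16:15, 16:45–17:30.
Emeka ∩ Jun ∩ Ximena ∩ Ines ∩ Wyatt ∩ Mina: 15:45–16:15, 16:45–17:30.
Windows ≥ 15 min: 15:45–16:15, 16:45–17:30.
That's 2 windows.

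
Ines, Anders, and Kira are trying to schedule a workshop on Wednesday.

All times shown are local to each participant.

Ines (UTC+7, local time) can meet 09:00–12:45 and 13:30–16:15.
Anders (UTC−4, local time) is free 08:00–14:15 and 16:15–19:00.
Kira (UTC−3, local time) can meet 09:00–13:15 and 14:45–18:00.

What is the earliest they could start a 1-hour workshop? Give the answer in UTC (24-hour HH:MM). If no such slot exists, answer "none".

none

Ines → UTC: 02:00–05:45, 06:30–09:15.
Anders → UTC: 12:00–18:15, 20:15–23:00.
Kira → UTC: 12:00–16:15, 17:45–21:00.
Ines ∩ Anders: (none).
Ines ∩ Anders ∩ Kira: (none).
Windows ≥ 60 min: (none).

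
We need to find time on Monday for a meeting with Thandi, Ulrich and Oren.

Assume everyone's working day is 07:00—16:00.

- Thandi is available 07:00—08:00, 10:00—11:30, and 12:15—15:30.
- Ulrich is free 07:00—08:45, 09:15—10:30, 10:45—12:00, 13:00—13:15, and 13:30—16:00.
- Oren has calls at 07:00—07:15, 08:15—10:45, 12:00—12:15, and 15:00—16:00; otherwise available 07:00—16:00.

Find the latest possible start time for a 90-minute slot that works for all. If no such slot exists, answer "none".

Oren free within 07:00–16:00: 07:15–08:15, 10:45–12:00, 12:15–15:00.
Thandi ∩ Ulrich: 07:00–08:00, 10:00–10:30, 10:45–11:30, 13:00–13:15, 13:30–15:30.
Thandi ∩ Ulrich ∩ Oren: 07:15–08:00, 10:45–11:30, 13:00–13:15, 13:30–15:00.
Windows ≥ 90 min: 13:30–15:00.
Latest start in the last window 13:30–15:00 is 15:00 − 90 min = 13:30.

13:30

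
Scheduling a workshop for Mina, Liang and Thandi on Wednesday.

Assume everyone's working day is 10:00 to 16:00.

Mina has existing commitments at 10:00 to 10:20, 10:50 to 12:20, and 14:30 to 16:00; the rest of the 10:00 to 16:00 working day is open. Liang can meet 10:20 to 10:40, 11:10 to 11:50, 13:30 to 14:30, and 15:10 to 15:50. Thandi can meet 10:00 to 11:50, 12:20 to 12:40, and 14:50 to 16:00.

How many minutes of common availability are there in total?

20 minutes

Mina free within 10:00–16:00: 10:20–10:50, 12:20–14:30.
Mina ∩ Liang: 10:20–10:40, 13:30–14:30.
Mina ∩ Liang ∩ Thandi: 10:20–10:40.
Total common minutes: 20.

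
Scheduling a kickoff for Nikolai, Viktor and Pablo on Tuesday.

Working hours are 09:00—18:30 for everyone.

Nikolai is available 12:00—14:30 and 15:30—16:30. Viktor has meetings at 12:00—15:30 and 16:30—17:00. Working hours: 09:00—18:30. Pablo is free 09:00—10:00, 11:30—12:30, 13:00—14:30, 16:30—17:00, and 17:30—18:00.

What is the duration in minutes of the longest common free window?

Viktor free within 09:00–18:30: 09:00–12:00, 15:30–16:30, 17:00–18:30.
Nikolai ∩ Viktor: 15:30–16:30.
Nikolai ∩ Viktor ∩ Pablo: (none).
No common window.

0 minutes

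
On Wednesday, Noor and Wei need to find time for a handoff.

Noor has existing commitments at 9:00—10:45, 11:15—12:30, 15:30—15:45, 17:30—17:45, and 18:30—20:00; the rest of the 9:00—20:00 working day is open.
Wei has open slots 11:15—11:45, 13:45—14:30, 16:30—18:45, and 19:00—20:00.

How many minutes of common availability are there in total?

150 minutes

Noor free within 09:00–20:00: 10:45–11:15, 12:30–15:30, 15:45–17:30, 17:45–18:30.
Noor ∩ Wei: 13:45–14:30, 16:30–17:30, 17:45–18:30.
Total common minutes: 45 + 60 + 45 = 150.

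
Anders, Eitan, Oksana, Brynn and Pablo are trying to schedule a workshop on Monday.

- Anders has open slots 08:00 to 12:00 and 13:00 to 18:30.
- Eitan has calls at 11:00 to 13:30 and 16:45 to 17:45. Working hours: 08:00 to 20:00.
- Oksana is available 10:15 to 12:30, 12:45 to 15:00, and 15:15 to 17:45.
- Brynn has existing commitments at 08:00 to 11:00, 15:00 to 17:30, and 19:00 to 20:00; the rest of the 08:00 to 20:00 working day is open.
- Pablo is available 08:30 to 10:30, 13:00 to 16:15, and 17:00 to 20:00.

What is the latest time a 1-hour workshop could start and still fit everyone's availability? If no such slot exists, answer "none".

Eitan free within 08:00–20:00: 08:00–11:00, 13:30–16:45, 17:45–20:00.
Brynn free within 08:00–20:00: 11:00–15:00, 17:30–19:00.
Anders ∩ Eitan: 08:00–11:00, 13:30–16:45, 17:45–18:30.
Anders ∩ Eitan ∩ Oksana: 10:15–11:00, 13:30–15:00, 15:15–16:45.
Anders ∩ Eitan ∩ Oksana ∩ Brynn: 13:30–15:00.
Anders ∩ Eitan ∩ Oksana ∩ Brynn ∩ Pablo: 13:30–15:00.
Windows ≥ 60 min: 13:30–15:00.
Latest start in the last window 13:30–15:00 is 15:00 − 60 min = 14:00.

14:00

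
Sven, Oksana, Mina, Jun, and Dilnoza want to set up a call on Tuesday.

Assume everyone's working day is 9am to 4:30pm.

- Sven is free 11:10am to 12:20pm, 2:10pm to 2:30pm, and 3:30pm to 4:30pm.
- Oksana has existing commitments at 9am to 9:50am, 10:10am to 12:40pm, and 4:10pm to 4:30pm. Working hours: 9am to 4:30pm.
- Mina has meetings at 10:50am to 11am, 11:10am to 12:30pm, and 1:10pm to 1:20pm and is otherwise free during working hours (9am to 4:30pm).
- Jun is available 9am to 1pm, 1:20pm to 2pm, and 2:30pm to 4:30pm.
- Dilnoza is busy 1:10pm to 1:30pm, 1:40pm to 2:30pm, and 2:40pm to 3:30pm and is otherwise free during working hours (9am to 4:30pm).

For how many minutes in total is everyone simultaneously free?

40 minutes

Oksana free within 09:00–16:30: 09:50–10:10, 12:40–16:10.
Mina free within 09:00–16:30: 09:00–10:50, 11:00–11:10, 12:30–13:10, 13:20–16:30.
Dilnoza free within 09:00–16:30: 09:00–13:10, 13:30–13:40, 14:30–14:40, 15:30–16:30.
Sven ∩ Oksana: 14:10–14:30, 15:30–16:10.
Sven ∩ Oksana ∩ Mina: 14:10–14:30, 15:30–16:10.
Sven ∩ Oksana ∩ Mina ∩ Jun: 15:30–16:10.
Sven ∩ Oksana ∩ Mina ∩ Jun ∩ Dilnoza: 15:30–16:10.
Total common minutes: 40.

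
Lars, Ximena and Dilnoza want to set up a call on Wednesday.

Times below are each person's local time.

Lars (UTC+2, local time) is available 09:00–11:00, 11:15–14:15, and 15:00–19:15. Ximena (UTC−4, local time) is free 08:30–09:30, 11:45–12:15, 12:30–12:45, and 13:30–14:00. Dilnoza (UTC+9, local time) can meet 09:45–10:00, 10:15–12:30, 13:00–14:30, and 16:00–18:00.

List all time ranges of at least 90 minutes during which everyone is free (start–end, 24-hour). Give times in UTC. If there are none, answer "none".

Lars → UTC: 07:00–09:00, 09:15–12:15, 13:00–17:15.
Ximena → UTC: 12:30–13:30, 15:45–16:15, 16:30–16:45, 17:30–18:00.
Dilnoza → UTC: 00:45–01:00, 01:15–03:30, 04:00–05:30, 07:00–09:00.
Lars ∩ Ximena: 13:00–13:30, 15:45–16:15, 16:30–16:45.
Lars ∩ Ximena ∩ Dilnoza: (none).
Windows ≥ 90 min: (none).

none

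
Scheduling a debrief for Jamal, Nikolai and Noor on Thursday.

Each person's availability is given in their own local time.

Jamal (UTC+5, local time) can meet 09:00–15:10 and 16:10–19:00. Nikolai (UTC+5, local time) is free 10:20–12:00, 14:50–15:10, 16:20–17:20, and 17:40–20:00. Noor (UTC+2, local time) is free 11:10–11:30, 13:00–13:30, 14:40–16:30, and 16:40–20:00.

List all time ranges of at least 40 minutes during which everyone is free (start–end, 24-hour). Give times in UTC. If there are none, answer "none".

Jamal → UTC: 04:00–10:10, 11:10–14:00.
Nikolai → UTC: 05:20–07:00, 09:50–10:10, 11:20–12:20, 12:40–15:00.
Noor → UTC: 09:10–09:30, 11:00–11:30, 12:40–14:30, 14:40–18:00.
Jamal ∩ Nikolai: 05:20–07:00, 09:50–10:10, 11:20–12:20, 12:40–14:00.
Jamal ∩ Nikolai ∩ Noor: 11:20–11:30, 12:40–14:00.
Windows ≥ 40 min: 12:40–14:00.

12:40–14:00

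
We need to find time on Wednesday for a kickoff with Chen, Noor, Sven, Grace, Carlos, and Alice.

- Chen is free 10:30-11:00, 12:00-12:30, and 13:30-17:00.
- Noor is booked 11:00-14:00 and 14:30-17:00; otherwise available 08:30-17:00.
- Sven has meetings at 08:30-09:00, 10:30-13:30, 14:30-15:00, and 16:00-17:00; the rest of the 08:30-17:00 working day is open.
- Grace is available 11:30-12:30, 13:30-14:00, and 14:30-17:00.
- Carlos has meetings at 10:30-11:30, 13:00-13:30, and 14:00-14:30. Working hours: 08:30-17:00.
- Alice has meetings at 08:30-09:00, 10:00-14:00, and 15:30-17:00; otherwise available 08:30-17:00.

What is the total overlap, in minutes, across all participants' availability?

Noor free within 08:30–17:00: 08:30–11:00, 14:00–14:30.
Sven free within 08:30–17:00: 09:00–10:30, 13:30–14:30, 15:00–16:00.
Carlos free within 08:30–17:00: 08:30–10:30, 11:30–13:00, 13:30–14:00, 14:30–17:00.
Alice free within 08:30–17:00: 09:00–10:00, 14:00–15:30.
Chen ∩ Noor: 10:30–11:00, 14:00–14:30.
Chen ∩ Noor ∩ Sven: 14:00–14:30.
Chen ∩ Noor ∩ Sven ∩ Grace: (none).
Chen ∩ Noor ∩ Sven ∩ Grace ∩ Carlos: (none).
Chen ∩ Noor ∩ Sven ∩ Grace ∩ Carlos ∩ Alice: (none).
Total common minutes: 0.

0 minutes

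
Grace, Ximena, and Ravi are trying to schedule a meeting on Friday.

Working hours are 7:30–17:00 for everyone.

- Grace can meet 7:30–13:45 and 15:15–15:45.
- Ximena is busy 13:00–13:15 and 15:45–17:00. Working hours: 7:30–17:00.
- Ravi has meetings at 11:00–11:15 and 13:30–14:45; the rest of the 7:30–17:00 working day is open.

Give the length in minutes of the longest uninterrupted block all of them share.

210 minutes

Ximena free within 07:30–17:00: 07:30–13:00, 13:15–15:45.
Ravi free within 07:30–17:00: 07:30–11:00, 11:15–13:30, 14:45–17:00.
Grace ∩ Ximena: 07:30–13:00, 13:15–13:45, 15:15–15:45.
Grace ∩ Ximena ∩ Ravi: 07:30–11:00, 11:15–13:00, 13:15–13:30, 15:15–15:45.
Common window lengths: 210, 105, 15, 30 min; longest is 210.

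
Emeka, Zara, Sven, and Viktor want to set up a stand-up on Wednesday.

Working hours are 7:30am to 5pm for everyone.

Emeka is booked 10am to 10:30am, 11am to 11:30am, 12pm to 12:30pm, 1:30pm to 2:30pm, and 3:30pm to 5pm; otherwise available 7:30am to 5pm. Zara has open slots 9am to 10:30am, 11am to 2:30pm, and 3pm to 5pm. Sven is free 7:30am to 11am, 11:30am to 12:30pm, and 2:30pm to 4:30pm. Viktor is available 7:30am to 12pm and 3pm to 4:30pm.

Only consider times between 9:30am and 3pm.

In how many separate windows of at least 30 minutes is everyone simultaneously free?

Emeka free within 07:30–17:00: 07:30–10:00, 10:30–11:00, 11:30–12:00, 12:30–13:30, 14:30–15:30.
Emeka ∩ Zara: 09:00–10:00, 11:30–12:00, 12:30–13:30, 15:00–15:30.
Emeka ∩ Zara ∩ Sven: 09:00–10:00, 11:30–12:00, 15:00–15:30.
Emeka ∩ Zara ∩ Sven ∩ Viktor: 09:00–10:00, 11:30–12:00, 15:00–15:30.
Restricted to 09:30–15:00: 09:30–10:00, 11:30–12:00.
Windows ≥ 30 min: 09:30–10:00, 11:30–12:00.
That's 2 windows.

2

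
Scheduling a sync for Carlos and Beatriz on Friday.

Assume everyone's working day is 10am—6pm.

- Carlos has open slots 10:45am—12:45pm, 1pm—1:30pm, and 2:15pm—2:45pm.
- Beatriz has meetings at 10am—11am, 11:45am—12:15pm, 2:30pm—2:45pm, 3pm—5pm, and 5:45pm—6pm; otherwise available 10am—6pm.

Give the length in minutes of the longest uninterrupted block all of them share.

Beatriz free within 10:00–18:00: 11:00–11:45, 12:15–14:30, 14:45–15:00, 17:00–17:45.
Carlos ∩ Beatriz: 11:00–11:45, 12:15–12:45, 13:00–13:30, 14:15–14:30.
Common window lengths: 45, 30, 30, 15 min; longest is 45.

45 minutes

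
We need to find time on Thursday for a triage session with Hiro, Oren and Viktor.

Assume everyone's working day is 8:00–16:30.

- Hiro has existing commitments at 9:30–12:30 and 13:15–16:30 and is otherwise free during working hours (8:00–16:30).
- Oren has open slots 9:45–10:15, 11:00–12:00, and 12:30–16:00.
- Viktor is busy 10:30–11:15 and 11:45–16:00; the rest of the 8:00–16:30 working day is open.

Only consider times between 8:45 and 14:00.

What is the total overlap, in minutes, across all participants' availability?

0 minutes

Hiro free within 08:00–16:30: 08:00–09:30, 12:30–13:15.
Viktor free within 08:00–16:30: 08:00–10:30, 11:15–11:45, 16:00–16:30.
Hiro ∩ Oren: 12:30–13:15.
Hiro ∩ Oren ∩ Viktor: (none).
Restricted to 08:45–14:00: (none).
Total common minutes: 0.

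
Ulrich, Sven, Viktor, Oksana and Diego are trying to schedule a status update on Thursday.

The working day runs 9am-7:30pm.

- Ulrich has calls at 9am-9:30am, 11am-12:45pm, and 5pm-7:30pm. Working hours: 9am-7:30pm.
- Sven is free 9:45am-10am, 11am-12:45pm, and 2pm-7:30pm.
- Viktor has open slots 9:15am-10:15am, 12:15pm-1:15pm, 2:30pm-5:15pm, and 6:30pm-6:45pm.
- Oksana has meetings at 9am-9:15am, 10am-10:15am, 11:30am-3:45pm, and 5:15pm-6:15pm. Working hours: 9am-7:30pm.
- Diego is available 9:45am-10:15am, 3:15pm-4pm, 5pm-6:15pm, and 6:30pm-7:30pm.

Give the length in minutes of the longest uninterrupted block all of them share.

15 minutes

Ulrich free within 09:00–19:30: 09:30–11:00, 12:45–17:00.
Oksana free within 09:00–19:30: 09:15–10:00, 10:15–11:30, 15:45–17:15, 18:15–19:30.
Ulrich ∩ Sven: 09:45–10:00, 14:00–17:00.
Ulrich ∩ Sven ∩ Viktor: 09:45–10:00, 14:30–17:00.
Ulrich ∩ Sven ∩ Viktor ∩ Oksana: 09:45–10:00, 15:45–17:00.
Ulrich ∩ Sven ∩ Viktor ∩ Oksana ∩ Diego: 09:45–10:00, 15:45–16:00.
Common window lengths: 15, 15 min; longest is 15.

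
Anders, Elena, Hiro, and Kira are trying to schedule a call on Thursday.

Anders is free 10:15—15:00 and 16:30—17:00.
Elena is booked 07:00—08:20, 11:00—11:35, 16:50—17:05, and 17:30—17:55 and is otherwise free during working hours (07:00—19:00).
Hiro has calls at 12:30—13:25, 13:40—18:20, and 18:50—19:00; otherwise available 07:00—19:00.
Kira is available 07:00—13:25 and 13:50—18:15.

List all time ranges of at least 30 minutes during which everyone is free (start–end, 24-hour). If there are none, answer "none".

Elena free within 07:00–19:00: 08:20–11:00, 11:35–16:50, 17:05–17:30, 17:55–19:00.
Hiro free within 07:00–19:00: 07:00–12:30, 13:25–13:40, 18:20–18:50.
Anders ∩ Elena: 10:15–11:00, 11:35–15:00, 16:30–16:50.
Anders ∩ Elena ∩ Hiro: 10:15–11:00, 11:35–12:30, 13:25–13:40.
Anders ∩ Elena ∩ Hiro ∩ Kira: 10:15–11:00, 11:35–12:30.
Windows ≥ 30 min: 10:15–11:00, 11:35–12:30.

10:15–11:00, 11:35–12:30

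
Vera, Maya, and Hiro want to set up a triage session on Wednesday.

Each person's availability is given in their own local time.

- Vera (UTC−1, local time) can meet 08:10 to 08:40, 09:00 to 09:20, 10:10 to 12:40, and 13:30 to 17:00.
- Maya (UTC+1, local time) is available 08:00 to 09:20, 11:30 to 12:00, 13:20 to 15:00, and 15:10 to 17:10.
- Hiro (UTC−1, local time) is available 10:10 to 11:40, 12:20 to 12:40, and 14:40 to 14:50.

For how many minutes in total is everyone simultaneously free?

Vera → UTC: 09:10–09:40, 10:00–10:20, 11:10–13:40, 14:30–18:00.
Maya → UTC: 07:00–08:20, 10:30–11:00, 12:20–14:00, 14:10–16:10.
Hiro → UTC: 11:10–12:40, 13:20–13:40, 15:40–15:50.
Vera ∩ Maya: 12:20–13:40, 14:30–16:10.
Vera ∩ Maya ∩ Hiro: 12:20–12:40, 13:20–13:40, 15:40–15:50.
Total common minutes: 20 + 20 + 10 = 50.

50 minutes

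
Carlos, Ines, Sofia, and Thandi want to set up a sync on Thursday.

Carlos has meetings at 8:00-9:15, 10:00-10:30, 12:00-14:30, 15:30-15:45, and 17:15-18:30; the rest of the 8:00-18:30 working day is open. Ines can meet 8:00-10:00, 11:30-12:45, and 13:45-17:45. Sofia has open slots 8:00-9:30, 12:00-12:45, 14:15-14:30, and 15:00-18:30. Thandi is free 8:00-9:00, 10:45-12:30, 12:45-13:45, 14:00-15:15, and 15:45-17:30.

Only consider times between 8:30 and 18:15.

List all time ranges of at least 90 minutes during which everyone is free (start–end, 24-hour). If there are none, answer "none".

15:45–17:15

Carlos free within 08:00–18:30: 09:15–10:00, 10:30–12:00, 14:30–15:30, 15:45–17:15.
Carlos ∩ Ines: 09:15–10:00, 11:30–12:00, 14:30–15:30, 15:45–17:15.
Carlos ∩ Ines ∩ Sofia: 09:15–09:30, 15:00–15:30, 15:45–17:15.
Carlos ∩ Ines ∩ Sofia ∩ Thandi: 15:00–15:15, 15:45–17:15.
Restricted to 08:30–18:15: 15:00–15:15, 15:45–17:15.
Windows ≥ 90 min: 15:45–17:15.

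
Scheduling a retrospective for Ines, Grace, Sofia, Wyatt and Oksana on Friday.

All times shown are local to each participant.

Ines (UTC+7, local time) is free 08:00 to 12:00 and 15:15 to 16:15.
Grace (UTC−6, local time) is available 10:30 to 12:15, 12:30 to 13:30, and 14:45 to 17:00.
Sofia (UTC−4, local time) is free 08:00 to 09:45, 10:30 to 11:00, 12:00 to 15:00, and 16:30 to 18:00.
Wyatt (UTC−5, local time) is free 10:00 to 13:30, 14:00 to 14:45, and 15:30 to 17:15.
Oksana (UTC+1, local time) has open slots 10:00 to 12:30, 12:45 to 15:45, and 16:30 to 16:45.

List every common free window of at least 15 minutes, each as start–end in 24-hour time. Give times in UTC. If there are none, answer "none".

Ines → UTC: 01:00–05:00, 08:15–09:15.
Grace → UTC: 16:30–18:15, 18:30–19:30, 20:45–23:00.
Sofia → UTC: 12:00–13:45, 14:30–15:00, 16:00–19:00, 20:30–22:00.
Wyatt → UTC: 15:00–18:30, 19:00–19:45, 20:30–22:15.
Oksana → UTC: 09:00–11:30, 11:45–14:45, 15:30–15:45.
Ines ∩ Grace: (none).
Ines ∩ Grace ∩ Sofia: (none).
Ines ∩ Grace ∩ Sofia ∩ Wyatt: (none).
Ines ∩ Grace ∩ Sofia ∩ Wyatt ∩ Oksana: (none).
Windows ≥ 15 min: (none).

none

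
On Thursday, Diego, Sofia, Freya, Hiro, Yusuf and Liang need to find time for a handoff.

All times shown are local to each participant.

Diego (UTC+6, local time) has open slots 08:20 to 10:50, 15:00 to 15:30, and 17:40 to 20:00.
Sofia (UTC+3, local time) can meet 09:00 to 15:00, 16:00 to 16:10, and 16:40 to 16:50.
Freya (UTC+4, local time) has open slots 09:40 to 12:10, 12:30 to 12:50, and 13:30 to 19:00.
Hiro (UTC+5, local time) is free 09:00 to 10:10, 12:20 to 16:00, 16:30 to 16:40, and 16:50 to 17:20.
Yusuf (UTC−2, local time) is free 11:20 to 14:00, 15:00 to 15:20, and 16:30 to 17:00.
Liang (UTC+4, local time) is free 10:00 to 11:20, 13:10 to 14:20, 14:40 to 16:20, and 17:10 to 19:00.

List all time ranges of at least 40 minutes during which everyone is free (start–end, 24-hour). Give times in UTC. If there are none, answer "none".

Diego → UTC: 02:20–04:50, 09:00–09:30, 11:40–14:00.
Sofia → UTC: 06:00–12:00, 13:00–13:10, 13:40–13:50.
Freya → UTC: 05:40–08:10, 08:30–08:50, 09:30–15:00.
Hiro → UTC: 04:00–05:10, 07:20–11:00, 11:30–11:40, 11:50–12:20.
Yusuf → UTC: 13:20–16:00, 17:00–17:20, 18:30–19:00.
Liang → UTC: 06:00–07:20, 09:10–10:20, 10:40–12:20, 13:10–15:00.
Diego ∩ Sofia: 09:00–09:30, 11:40–12:00, 13:00–13:10, 13:40–13:50.
Diego ∩ Sofia ∩ Freya: 11:40–12:00, 13:00–13:10, 13:40–13:50.
Diego ∩ Sofia ∩ Freya ∩ Hiro: 11:50–12:00.
Diego ∩ Sofia ∩ Freya ∩ Hiro ∩ Yusuf: (none).
Diego ∩ Sofia ∩ Freya ∩ Hiro ∩ Yusuf ∩ Liang: (none).
Windows ≥ 40 min: (none).

none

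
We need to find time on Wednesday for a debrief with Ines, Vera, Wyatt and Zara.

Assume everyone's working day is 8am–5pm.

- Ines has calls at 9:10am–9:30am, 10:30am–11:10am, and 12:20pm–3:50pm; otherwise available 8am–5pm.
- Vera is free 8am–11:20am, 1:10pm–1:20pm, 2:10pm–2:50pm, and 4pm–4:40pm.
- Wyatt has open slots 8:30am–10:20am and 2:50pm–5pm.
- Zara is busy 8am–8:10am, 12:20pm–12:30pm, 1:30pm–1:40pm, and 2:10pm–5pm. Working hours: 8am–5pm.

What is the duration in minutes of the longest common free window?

50 minutes

Ines free within 08:00–17:00: 08:00–09:10, 09:30–10:30, 11:10–12:20, 15:50–17:00.
Zara free within 08:00–17:00: 08:10–12:20, 12:30–13:30, 13:40–14:10.
Ines ∩ Vera: 08:00–09:10, 09:30–10:30, 11:10–11:20, 16:00–16:40.
Ines ∩ Vera ∩ Wyatt: 08:30–09:10, 09:30–10:20, 16:00–16:40.
Ines ∩ Vera ∩ Wyatt ∩ Zara: 08:30–09:10, 09:30–10:20.
Common window lengths: 40, 50 min; longest is 50.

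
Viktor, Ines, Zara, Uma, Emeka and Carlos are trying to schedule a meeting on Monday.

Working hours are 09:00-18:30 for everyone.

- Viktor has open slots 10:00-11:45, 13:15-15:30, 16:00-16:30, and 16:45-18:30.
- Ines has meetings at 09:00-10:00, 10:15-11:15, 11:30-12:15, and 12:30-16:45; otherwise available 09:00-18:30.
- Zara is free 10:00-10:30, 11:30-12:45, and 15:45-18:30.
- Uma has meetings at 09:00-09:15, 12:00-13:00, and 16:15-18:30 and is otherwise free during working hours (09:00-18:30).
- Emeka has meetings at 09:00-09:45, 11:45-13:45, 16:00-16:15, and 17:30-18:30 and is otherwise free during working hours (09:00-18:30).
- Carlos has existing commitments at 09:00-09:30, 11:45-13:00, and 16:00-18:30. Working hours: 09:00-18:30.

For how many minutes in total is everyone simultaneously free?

15 minutes

Ines free within 09:00–18:30: 10:00–10:15, 11:15–11:30, 12:15–12:30, 16:45–18:30.
Uma free within 09:00–18:30: 09:15–12:00, 13:00–16:15.
Emeka free within 09:00–18:30: 09:45–11:45, 13:45–16:00, 16:15–17:30.
Carlos free within 09:00–18:30: 09:30–11:45, 13:00–16:00.
Viktor ∩ Ines: 10:00–10:15, 11:15–11:30, 16:45–18:30.
Viktor ∩ Ines ∩ Zara: 10:00–10:15, 16:45–18:30.
Viktor ∩ Ines ∩ Zara ∩ Uma: 10:00–10:15.
Viktor ∩ Ines ∩ Zara ∩ Uma ∩ Emeka: 10:00–10:15.
Viktor ∩ Ines ∩ Zara ∩ Uma ∩ Emeka ∩ Carlos: 10:00–10:15.
Total common minutes: 15.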